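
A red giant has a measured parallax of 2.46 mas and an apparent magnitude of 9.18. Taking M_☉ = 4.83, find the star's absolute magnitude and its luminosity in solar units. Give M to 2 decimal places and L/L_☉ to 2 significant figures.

M ≈ 1.13; L/L_☉ ≈ 30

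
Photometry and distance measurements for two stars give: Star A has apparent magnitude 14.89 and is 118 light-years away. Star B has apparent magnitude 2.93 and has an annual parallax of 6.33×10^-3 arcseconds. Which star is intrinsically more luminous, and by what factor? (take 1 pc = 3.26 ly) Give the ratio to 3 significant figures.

Star B is more luminous, by a factor of 1.16×10^6.

Star A: d = 118 ly / 3.26 = 36.20 pc
Star A: M = m − 5 log₁₀ d + 5 = 14.89 − 5·1.5587 + 5 = 12.097
Star B: d = 1/p = 1/6.33×10^-3″ = 158.0 pc
Star B: M = m − 5 log₁₀ d + 5 = 2.93 − 5·2.1986 + 5 = -3.063
ΔM = M_A − M_B = 12.097 − (-3.063) = 15.160; smaller M is more luminous → Star B.
L ratio = 10^(0.4 |ΔM|) = 10^6.064 = 1.158×10^6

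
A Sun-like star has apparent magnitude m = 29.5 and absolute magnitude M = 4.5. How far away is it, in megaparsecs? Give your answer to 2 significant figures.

Distance modulus: m − M = 29.5 − (4.5) = 25.000
m − M = 5 log₁₀ d − 5
log₁₀ d = (m − M)/5 + 1 = 6.0000
d = 10^6.0000 = 1.000×10^6 pc
= 1.000 Mpc

d ≈ 1.0 Mpc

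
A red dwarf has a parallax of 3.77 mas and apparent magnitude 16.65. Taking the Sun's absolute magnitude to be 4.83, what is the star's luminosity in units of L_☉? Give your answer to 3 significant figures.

d = 1/p = 1000/3.77 mas = 265.3 pc
M = m − 5 log₁₀ d + 5 = 16.65 − 5·2.4237 + 5 = 9.532
M − M_☉ = 9.532 − 4.83 = 4.702
L/L_☉ = 10^(−0.4 × 4.702) = 0.01316

L/L_☉ ≈ 0.0132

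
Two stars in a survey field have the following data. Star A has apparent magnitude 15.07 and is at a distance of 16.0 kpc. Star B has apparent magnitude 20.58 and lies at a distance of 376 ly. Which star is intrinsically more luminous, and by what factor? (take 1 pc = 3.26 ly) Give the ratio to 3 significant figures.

Star A: d = 16.0 kpc = 16000 pc
Star A: M = m − 5 log₁₀ d + 5 = 15.07 − 5·4.2041 + 5 = -0.951
Star B: d = 376 ly / 3.26 = 115.3 pc
Star B: M = m − 5 log₁₀ d + 5 = 20.58 − 5·2.0620 + 5 = 15.270
ΔM = M_A − M_B = -0.951 − (15.270) = -16.221; smaller M is more luminous → Star A.
L ratio = 10^(0.4 |ΔM|) = 10^6.488 = 3.078×10^6

Star A is more luminous, by a factor of 3.08×10^6.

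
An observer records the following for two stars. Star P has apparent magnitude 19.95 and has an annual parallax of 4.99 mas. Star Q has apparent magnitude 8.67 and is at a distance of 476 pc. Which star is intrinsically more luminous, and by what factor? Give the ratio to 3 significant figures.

Star P: p = 4.99 mas = 4.99×10^-3″ → d = 1/p = 200.4 pc
Star P: M = m − 5 log₁₀ d + 5 = 19.95 − 5·2.3019 + 5 = 13.441
Star Q: M = m − 5 log₁₀ d + 5 = 8.67 − 5·2.6776 + 5 = 0.282
ΔM = M_P − M_Q = 13.441 − (0.282) = 13.159; smaller M is more luminous → Star Q.
L ratio = 10^(0.4 |ΔM|) = 10^5.263 = 183400

Star Q is more luminous, by a factor of 183000.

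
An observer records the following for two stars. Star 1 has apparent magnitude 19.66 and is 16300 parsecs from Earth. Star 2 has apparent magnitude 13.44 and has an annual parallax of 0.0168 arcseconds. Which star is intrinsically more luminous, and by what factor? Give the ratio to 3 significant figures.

Star 1 is more luminous, by a factor of 244.

Star 1: M = m − 5 log₁₀ d + 5 = 19.66 − 5·4.2122 + 5 = 3.599
Star 2: d = 1/p = 1/0.0168″ = 59.52 pc
Star 2: M = m − 5 log₁₀ d + 5 = 13.44 − 5·1.7747 + 5 = 9.567
ΔM = M_1 − M_2 = 3.599 − (9.567) = -5.967; smaller M is more luminous → Star 1.
L ratio = 10^(0.4 |ΔM|) = 10^2.387 = 243.8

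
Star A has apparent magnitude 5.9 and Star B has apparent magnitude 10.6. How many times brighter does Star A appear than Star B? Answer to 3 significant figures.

75.9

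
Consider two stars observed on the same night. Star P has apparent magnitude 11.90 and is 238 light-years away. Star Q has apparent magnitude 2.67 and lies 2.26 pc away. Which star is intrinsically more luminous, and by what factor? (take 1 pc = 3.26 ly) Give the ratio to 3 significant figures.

Star P: d = 238 ly / 3.26 = 73.01 pc
Star P: M = m − 5 log₁₀ d + 5 = 11.90 − 5·1.8634 + 5 = 7.583
Star Q: M = m − 5 log₁₀ d + 5 = 2.67 − 5·0.3541 + 5 = 5.899
ΔM = M_P − M_Q = 7.583 − (5.899) = 1.684; smaller M is more luminous → Star Q.
L ratio = 10^(0.4 |ΔM|) = 10^0.673 = 4.715

Star Q is more luminous, by a factor of 4.72.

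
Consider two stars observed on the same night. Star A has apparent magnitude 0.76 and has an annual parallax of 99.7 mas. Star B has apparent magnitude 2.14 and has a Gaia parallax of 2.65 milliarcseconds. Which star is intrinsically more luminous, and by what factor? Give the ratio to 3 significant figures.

Star A: p = 99.7 mas = 0.0997″ → d = 1/p = 10.03 pc
Star A: M = m − 5 log₁₀ d + 5 = 0.76 − 5·1.0013 + 5 = 0.753
Star B: p = 2.65 mas = 2.65×10^-3″ → d = 1/p = 377.4 pc
Star B: M = m − 5 log₁₀ d + 5 = 2.14 − 5·2.5768 + 5 = -5.744
ΔM = M_A − M_B = 0.753 − (-5.744) = 6.497; smaller M is more luminous → Star B.
L ratio = 10^(0.4 |ΔM|) = 10^2.599 = 397.1

Star B is more luminous, by a factor of 397.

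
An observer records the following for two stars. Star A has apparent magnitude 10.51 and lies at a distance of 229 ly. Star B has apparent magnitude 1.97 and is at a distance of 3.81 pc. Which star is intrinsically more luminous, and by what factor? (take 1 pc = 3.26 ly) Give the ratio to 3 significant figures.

Star B is more luminous, by a factor of 7.67.

Star A: d = 229 ly / 3.26 = 70.25 pc
Star A: M = m − 5 log₁₀ d + 5 = 10.51 − 5·1.8466 + 5 = 6.277
Star B: M = m − 5 log₁₀ d + 5 = 1.97 − 5·0.5809 + 5 = 4.065
ΔM = M_A − M_B = 6.277 − (4.065) = 2.212; smaller M is more luminous → Star B.
L ratio = 10^(0.4 |ΔM|) = 10^0.885 = 7.667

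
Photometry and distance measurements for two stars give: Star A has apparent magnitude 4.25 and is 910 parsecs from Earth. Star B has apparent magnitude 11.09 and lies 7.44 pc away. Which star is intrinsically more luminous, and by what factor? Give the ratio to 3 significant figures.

Star A is more luminous, by a factor of 8.15×10^6.

Star A: M = m − 5 log₁₀ d + 5 = 4.25 − 5·2.9590 + 5 = -5.545
Star B: M = m − 5 log₁₀ d + 5 = 11.09 − 5·0.8716 + 5 = 11.732
ΔM = M_A − M_B = -5.545 − (11.732) = -17.277; smaller M is more luminous → Star A.
L ratio = 10^(0.4 |ΔM|) = 10^6.911 = 8.146×10^6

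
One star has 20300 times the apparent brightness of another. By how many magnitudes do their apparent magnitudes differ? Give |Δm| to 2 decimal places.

|Δm| ≈ 10.77

Pogson: Δm = −2.5 log₁₀(ratio) = −2.5 log₁₀(20300) = −2.5 × 4.3075 = -10.769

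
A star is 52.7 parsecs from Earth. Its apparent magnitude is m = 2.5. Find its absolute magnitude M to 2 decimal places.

M ≈ -1.11

5 log₁₀(d/10 pc) = 5 log₁₀(52.70) − 5 = 3.609
M = m − 5 log₁₀(d/10) = 2.5 − 3.609 = -1.109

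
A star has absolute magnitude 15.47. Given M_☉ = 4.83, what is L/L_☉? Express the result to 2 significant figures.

L/L_☉ ≈ 5.5×10^-5

M − M_☉ = 15.47 − 4.83 = 10.640
L/L_☉ = 10^(−0.4 (M − M_☉)) = 10^-4.256 = 5.546×10^-5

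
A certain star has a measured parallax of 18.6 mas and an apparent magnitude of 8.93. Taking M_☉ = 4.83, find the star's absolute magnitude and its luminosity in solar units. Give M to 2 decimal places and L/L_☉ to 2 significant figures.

d = 1/p = 1000/18.6 mas = 53.76 pc
M = m − 5 log₁₀ d + 5 = 8.93 − 5·1.7305 + 5 = 5.278
M − M_☉ = 5.278 − 4.83 = 0.448
L/L_☉ = 10^(−0.4 × 0.448) = 0.6622

M ≈ 5.28; L/L_☉ ≈ 0.66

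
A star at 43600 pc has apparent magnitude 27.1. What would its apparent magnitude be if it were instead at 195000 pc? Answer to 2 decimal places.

Flux ∝ 1/d², so Δm = 5 log₁₀(d₂/d₁) = 5 log₁₀(195000/43600) = 3.253
m₂ = m₁ + Δm = 27.1 + (3.253) = 30.353

m ≈ 30.35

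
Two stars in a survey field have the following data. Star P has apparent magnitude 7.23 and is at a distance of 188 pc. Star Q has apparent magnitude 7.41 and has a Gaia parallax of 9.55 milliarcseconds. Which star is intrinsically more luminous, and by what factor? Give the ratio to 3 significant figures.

Star P is more luminous, by a factor of 3.80.

Star P: M = m − 5 log₁₀ d + 5 = 7.23 − 5·2.2742 + 5 = 0.859
Star Q: p = 9.55 mas = 9.55×10^-3″ → d = 1/p = 104.7 pc
Star Q: M = m − 5 log₁₀ d + 5 = 7.41 − 5·2.0200 + 5 = 2.310
ΔM = M_P − M_Q = 0.859 − (2.310) = -1.451; smaller M is more luminous → Star P.
L ratio = 10^(0.4 |ΔM|) = 10^0.580 = 3.805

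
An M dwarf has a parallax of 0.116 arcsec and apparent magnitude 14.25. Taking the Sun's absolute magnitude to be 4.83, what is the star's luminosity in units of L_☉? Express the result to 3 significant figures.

L/L_☉ ≈ 1.27×10^-4

d = 1/p = 1/0.116″ = 8.621 pc
M = m − 5 log₁₀ d + 5 = 14.25 − 5·0.9355 + 5 = 14.572
M − M_☉ = 14.572 − 4.83 = 9.742
L/L_☉ = 10^(−0.4 × 9.742) = 1.268×10^-4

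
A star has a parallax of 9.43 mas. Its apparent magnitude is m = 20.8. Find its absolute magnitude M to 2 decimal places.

M ≈ 15.67

p = 9.43 mas = 9.43×10^-3″ → d = 1/p = 106.0 pc
5 log₁₀(d/10 pc) = 5 log₁₀(106.0) − 5 = 5.127
M = m − 5 log₁₀(d/10) = 20.8 − 5.127 = 15.673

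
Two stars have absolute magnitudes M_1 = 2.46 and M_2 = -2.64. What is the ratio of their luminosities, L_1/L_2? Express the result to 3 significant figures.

L_1/L_2 ≈ 9.12×10^-3

ΔM = M_1 − M_2 = 5.10
L_1/L_2 = 10^(−0.4 ΔM) = 10^-2.040 = 9.120×10^-3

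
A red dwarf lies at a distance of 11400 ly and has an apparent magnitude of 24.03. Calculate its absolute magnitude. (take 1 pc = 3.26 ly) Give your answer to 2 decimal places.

d = 11400 ly / 3.26 = 3497 pc
5 log₁₀(d/10 pc) = 5 log₁₀(3497) − 5 = 12.718
M = m − 5 log₁₀(d/10) = 24.03 − 12.718 = 11.312

M ≈ 11.31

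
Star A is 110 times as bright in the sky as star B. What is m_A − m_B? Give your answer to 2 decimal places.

Pogson: Δm = −2.5 log₁₀(ratio) = −2.5 log₁₀(110) = −2.5 × 2.0414 = -5.103
Star A is brighter, so it has the smaller magnitude: the difference is negative.

m_A − m_B ≈ -5.10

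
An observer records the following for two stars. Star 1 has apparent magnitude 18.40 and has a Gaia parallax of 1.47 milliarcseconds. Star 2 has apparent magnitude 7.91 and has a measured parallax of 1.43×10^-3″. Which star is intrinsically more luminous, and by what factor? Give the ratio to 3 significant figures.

Star 2 is more luminous, by a factor of 16600.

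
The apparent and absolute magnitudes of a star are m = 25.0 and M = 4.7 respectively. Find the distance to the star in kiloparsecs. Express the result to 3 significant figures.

Distance modulus: m − M = 25.0 − (4.7) = 20.300
m − M = 5 log₁₀ d − 5
log₁₀ d = (m − M)/5 + 1 = 5.0600
d = 10^5.0600 = 114800 pc
= 114.8 kpc

d ≈ 115 kpc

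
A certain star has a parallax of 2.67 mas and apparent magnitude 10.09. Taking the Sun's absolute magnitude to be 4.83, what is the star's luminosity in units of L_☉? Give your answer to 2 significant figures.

L/L_☉ ≈ 11

d = 1/p = 1000/2.67 mas = 374.5 pc
M = m − 5 log₁₀ d + 5 = 10.09 − 5·2.5735 + 5 = 2.223
M − M_☉ = 2.223 − 4.83 = -2.607
L/L_☉ = 10^(−0.4 × -2.607) = 11.04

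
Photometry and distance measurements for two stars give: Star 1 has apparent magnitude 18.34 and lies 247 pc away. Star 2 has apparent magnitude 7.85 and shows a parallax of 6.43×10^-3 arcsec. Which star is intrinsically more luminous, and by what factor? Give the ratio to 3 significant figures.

Star 2 is more luminous, by a factor of 6230.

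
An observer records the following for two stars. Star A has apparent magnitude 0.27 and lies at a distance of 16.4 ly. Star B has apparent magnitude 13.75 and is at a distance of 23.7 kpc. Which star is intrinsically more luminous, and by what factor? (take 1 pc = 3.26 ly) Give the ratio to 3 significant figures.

Star B is more luminous, by a factor of 90.0.

Star A: d = 16.4 ly / 3.26 = 5.031 pc
Star A: M = m − 5 log₁₀ d + 5 = 0.27 − 5·0.7016 + 5 = 1.762
Star B: d = 23.7 kpc = 23700 pc
Star B: M = m − 5 log₁₀ d + 5 = 13.75 − 5·4.3747 + 5 = -3.124
ΔM = M_A − M_B = 1.762 − (-3.124) = 4.886; smaller M is more luminous → Star B.
L ratio = 10^(0.4 |ΔM|) = 10^1.954 = 90.00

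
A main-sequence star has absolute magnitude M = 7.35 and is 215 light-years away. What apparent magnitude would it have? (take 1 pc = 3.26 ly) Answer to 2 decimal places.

m ≈ 11.45

d = 215 ly / 3.26 = 65.95 pc
m = M + 5 log₁₀ d − 5 = 7.35 + 5·1.8192 − 5 = 11.446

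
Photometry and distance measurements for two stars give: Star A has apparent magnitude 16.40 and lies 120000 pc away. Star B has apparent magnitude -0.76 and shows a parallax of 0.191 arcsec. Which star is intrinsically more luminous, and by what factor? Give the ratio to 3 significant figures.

Star A is more luminous, by a factor of 71.9.

Star A: M = m − 5 log₁₀ d + 5 = 16.40 − 5·5.0792 + 5 = -3.996
Star B: d = 1/p = 1/0.191″ = 5.236 pc
Star B: M = m − 5 log₁₀ d + 5 = -0.76 − 5·0.7190 + 5 = 0.645
ΔM = M_A − M_B = -3.996 − (0.645) = -4.641; smaller M is more luminous → Star A.
L ratio = 10^(0.4 |ΔM|) = 10^1.856 = 71.85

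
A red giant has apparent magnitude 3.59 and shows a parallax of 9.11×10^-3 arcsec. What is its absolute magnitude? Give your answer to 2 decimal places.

d = 1/p = 1/9.11×10^-3″ = 109.8 pc
5 log₁₀(d/10 pc) = 5 log₁₀(109.8) − 5 = 5.202
M = m − 5 log₁₀(d/10) = 3.59 − 5.202 = -1.612

M ≈ -1.61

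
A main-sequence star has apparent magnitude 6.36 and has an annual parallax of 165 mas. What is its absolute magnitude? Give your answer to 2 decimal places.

M ≈ 7.45

p = 165 mas = 0.165″ → d = 1/p = 6.061 pc
5 log₁₀(d/10 pc) = 5 log₁₀(6.061) − 5 = -1.087
M = m − 5 log₁₀(d/10) = 6.36 + 1.087 = 7.447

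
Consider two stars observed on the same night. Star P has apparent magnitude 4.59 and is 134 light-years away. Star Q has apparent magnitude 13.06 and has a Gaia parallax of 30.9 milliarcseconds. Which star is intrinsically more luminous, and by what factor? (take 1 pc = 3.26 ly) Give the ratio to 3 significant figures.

Star P: d = 134 ly / 3.26 = 41.10 pc
Star P: M = m − 5 log₁₀ d + 5 = 4.59 − 5·1.6139 + 5 = 1.521
Star Q: p = 30.9 mas = 0.0309″ → d = 1/p = 32.36 pc
Star Q: M = m − 5 log₁₀ d + 5 = 13.06 − 5·1.5100 + 5 = 10.510
ΔM = M_P − M_Q = 1.521 − (10.510) = -8.989; smaller M is more luminous → Star P.
L ratio = 10^(0.4 |ΔM|) = 10^3.596 = 3942

Star P is more luminous, by a factor of 3940.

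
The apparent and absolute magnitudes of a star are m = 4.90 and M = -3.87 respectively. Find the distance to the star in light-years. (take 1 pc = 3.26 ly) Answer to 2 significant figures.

μ = m − M = 8.770
m − M = 5 log₁₀ d − 5
log₁₀ d = (m − M)/5 + 1 = 2.7540
d = 10^2.7540 = 567.5 pc
= 1850 ly

d ≈ 1900 ly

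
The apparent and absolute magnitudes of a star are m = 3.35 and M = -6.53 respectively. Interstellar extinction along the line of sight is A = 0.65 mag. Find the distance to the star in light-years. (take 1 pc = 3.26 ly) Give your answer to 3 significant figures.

d ≈ 2290 ly

m − M = 5 log₁₀(d/10 pc) + A  ⇒  3.35 − (-6.53) − 0.65 = 5 log₁₀(d/10)
9.230 = 5 log₁₀(d/10)
log₁₀ d = (m − M − A)/5 + 1 = 2.8460
d = 10^2.8460 = 701.5 pc
= 2287 ly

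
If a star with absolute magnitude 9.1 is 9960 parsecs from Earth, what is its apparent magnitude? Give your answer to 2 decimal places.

m = M + 5 log₁₀ d − 5 = 9.1 + 5·3.9983 − 5 = 24.091

m ≈ 24.09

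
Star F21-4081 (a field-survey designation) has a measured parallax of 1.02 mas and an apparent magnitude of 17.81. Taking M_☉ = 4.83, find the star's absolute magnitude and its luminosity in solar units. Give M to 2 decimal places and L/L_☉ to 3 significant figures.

M ≈ 7.85; L/L_☉ ≈ 0.0618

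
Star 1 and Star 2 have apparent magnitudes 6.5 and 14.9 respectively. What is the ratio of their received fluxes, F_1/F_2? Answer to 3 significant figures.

Δm = 6.5 − (14.9) = -8.4
Flux ratio = 10^(−0.4 Δm) = 10^(−0.4 × -8.4) = 10^3.360 = 2291

F_1/F_2 ≈ 2290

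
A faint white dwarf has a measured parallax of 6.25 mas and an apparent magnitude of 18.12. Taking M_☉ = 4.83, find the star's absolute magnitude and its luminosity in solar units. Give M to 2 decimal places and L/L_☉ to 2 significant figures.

M ≈ 12.10; L/L_☉ ≈ 1.2×10^-3

d = 1/p = 1000/6.25 mas = 160.0 pc
M = m − 5 log₁₀ d + 5 = 18.12 − 5·2.2041 + 5 = 12.099
M − M_☉ = 12.099 − 4.83 = 7.269
L/L_☉ = 10^(−0.4 × 7.269) = 1.237×10^-3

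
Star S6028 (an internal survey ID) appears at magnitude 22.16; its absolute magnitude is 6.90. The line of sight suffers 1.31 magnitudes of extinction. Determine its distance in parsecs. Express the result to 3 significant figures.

d ≈ 6170 pc

m − M = 5 log₁₀(d/10 pc) + A  ⇒  22.16 − (6.90) − 1.31 = 5 log₁₀(d/10)
13.950 = 5 log₁₀(d/10)
log₁₀ d = (m − M − A)/5 + 1 = 3.7900
d = 10^3.7900 = 6166 pc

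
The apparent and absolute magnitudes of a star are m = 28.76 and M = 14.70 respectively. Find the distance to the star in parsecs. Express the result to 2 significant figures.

d ≈ 6500 pc

Distance modulus: m − M = 28.76 − (14.70) = 14.060
m − M = 5 log₁₀ d − 5
log₁₀ d = (m − M)/5 + 1 = 3.8120
d = 10^3.8120 = 6486 pc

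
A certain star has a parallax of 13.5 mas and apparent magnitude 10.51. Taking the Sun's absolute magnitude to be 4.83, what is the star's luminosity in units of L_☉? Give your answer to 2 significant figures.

L/L_☉ ≈ 0.29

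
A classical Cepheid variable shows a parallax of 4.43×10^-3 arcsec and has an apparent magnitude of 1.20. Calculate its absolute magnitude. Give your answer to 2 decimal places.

M ≈ -5.57

d = 1/p = 1/4.43×10^-3″ = 225.7 pc
5 log₁₀(d/10 pc) = 5 log₁₀(225.7) − 5 = 6.768
M = m − 5 log₁₀(d/10) = 1.20 − 6.768 = -5.568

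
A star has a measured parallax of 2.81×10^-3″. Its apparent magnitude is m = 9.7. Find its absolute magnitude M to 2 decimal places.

M ≈ 1.94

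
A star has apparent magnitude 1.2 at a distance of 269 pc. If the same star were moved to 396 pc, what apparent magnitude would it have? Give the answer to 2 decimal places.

Flux ∝ 1/d², so Δm = 5 log₁₀(d₂/d₁) = 5 log₁₀(396/269) = 0.840
m₂ = m₁ + Δm = 1.2 + (0.840) = 2.040

m ≈ 2.04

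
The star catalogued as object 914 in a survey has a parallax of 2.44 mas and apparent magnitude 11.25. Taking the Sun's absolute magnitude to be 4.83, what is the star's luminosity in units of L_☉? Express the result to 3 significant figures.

L/L_☉ ≈ 4.54

d = 1/p = 1000/2.44 mas = 409.8 pc
M = m − 5 log₁₀ d + 5 = 11.25 − 5·2.6126 + 5 = 3.187
M − M_☉ = 3.187 − 4.83 = -1.643
L/L_☉ = 10^(−0.4 × -1.643) = 4.542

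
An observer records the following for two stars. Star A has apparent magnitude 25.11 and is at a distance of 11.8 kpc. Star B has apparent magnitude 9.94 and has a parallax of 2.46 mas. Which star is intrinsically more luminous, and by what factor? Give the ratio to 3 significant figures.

Star B is more luminous, by a factor of 1390.

Star A: d = 11.8 kpc = 11800 pc
Star A: M = m − 5 log₁₀ d + 5 = 25.11 − 5·4.0719 + 5 = 9.751
Star B: p = 2.46 mas = 2.46×10^-3″ → d = 1/p = 406.5 pc
Star B: M = m − 5 log₁₀ d + 5 = 9.94 − 5·2.6091 + 5 = 1.895
ΔM = M_A − M_B = 9.751 − (1.895) = 7.856; smaller M is more luminous → Star B.
L ratio = 10^(0.4 |ΔM|) = 10^3.142 = 1388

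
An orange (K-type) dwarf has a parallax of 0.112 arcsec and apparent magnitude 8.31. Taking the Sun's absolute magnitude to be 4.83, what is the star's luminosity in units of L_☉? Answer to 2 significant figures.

L/L_☉ ≈ 0.032

d = 1/p = 1/0.112″ = 8.929 pc
M = m − 5 log₁₀ d + 5 = 8.31 − 5·0.9508 + 5 = 8.556
M − M_☉ = 8.556 − 4.83 = 3.726
L/L_☉ = 10^(−0.4 × 3.726) = 0.03233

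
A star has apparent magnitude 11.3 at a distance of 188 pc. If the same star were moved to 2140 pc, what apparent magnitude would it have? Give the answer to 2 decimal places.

m ≈ 16.58

Flux ∝ 1/d², so Δm = 5 log₁₀(d₂/d₁) = 5 log₁₀(2140/188) = 5.281
m₂ = m₁ + Δm = 11.3 + (5.281) = 16.581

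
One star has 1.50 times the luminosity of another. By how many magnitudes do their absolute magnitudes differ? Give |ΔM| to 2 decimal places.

Pogson: ΔM = −2.5 log₁₀(ratio) = −2.5 log₁₀(1.50) = −2.5 × 0.1761 = -0.440

|ΔM| ≈ 0.44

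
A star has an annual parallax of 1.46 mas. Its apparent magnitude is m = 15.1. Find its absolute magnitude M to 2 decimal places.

M ≈ 5.92

p = 1.46 mas = 1.46×10^-3″ → d = 1/p = 684.9 pc
5 log₁₀(d/10 pc) = 5 log₁₀(684.9) − 5 = 9.178
M = m − 5 log₁₀(d/10) = 15.1 − 9.178 = 5.922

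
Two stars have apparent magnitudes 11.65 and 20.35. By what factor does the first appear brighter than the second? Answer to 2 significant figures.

3000

Magnitude difference = -8.70
Flux ratio = 10^(−0.4 Δm) = 10^(−0.4 × -8.70) = 10^3.480 = 3020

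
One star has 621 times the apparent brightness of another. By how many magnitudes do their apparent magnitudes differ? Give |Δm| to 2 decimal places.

|Δm| ≈ 6.98

Pogson: Δm = −2.5 log₁₀(ratio) = −2.5 log₁₀(621) = −2.5 × 2.7931 = -6.983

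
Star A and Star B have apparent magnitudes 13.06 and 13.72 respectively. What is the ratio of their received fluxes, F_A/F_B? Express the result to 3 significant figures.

F_A/F_B ≈ 1.84

Magnitude difference = -0.66
Flux ratio = 10^(−0.4 Δm) = 10^(−0.4 × -0.66) = 10^0.264 = 1.837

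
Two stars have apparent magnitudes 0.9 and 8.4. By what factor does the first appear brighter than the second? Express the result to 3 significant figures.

1000

Δm = 0.9 − (8.4) = -7.5
Flux ratio = 10^(−0.4 Δm) = 10^(−0.4 × -7.5) = 10^3.000 = 1000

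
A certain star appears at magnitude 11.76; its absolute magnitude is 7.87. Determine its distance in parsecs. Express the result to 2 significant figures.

Distance modulus: m − M = 11.76 − (7.87) = 3.890
m − M = 5 log₁₀ d − 5
log₁₀ d = (m − M)/5 + 1 = 1.7780
d = 10^1.7780 = 59.98 pc

d ≈ 60 pc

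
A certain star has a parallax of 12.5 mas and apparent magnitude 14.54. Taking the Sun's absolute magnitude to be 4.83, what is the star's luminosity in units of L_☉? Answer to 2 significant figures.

d = 1/p = 1000/12.5 mas = 80.00 pc
M = m − 5 log₁₀ d + 5 = 14.54 − 5·1.9031 + 5 = 10.025
M − M_☉ = 10.025 − 4.83 = 5.195
L/L_☉ = 10^(−0.4 × 5.195) = 8.359×10^-3

L/L_☉ ≈ 8.4×10^-3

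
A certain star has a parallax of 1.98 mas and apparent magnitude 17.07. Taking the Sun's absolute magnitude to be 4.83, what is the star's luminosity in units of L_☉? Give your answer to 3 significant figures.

L/L_☉ ≈ 0.0324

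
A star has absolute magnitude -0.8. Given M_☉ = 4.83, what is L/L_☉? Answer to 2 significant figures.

M − M_☉ = -0.8 − 4.83 = -5.630
L/L_☉ = 10^(−0.4 (M − M_☉)) = 10^2.252 = 178.6

L/L_☉ ≈ 180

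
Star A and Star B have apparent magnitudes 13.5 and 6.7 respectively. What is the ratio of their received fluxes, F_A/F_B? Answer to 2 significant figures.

F_A/F_B ≈ 1.9×10^-3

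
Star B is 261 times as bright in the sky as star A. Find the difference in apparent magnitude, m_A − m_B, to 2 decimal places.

m_A − m_B ≈ 6.04

Pogson: Δm = −2.5 log₁₀(ratio) = −2.5 log₁₀(261) = −2.5 × 2.4166 = -6.042
Star B is brighter so has the smaller magnitude: m_A − m_B is positive.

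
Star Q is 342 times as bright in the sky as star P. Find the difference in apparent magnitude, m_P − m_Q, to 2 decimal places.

m_P − m_Q ≈ 6.34

Pogson: Δm = −2.5 log₁₀(ratio) = −2.5 log₁₀(342) = −2.5 × 2.5340 = -6.335
Star Q is brighter so has the smaller magnitude: m_P − m_Q is positive.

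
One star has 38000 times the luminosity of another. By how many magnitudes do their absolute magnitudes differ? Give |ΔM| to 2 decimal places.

Pogson: ΔM = −2.5 log₁₀(ratio) = −2.5 log₁₀(38000) = −2.5 × 4.5798 = -11.449

|ΔM| ≈ 11.45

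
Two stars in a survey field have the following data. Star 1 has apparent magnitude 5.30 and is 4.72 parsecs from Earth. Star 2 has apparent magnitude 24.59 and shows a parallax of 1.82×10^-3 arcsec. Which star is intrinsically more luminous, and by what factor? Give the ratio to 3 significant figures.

Star 1 is more luminous, by a factor of 3840.

Star 1: M = m − 5 log₁₀ d + 5 = 5.30 − 5·0.6739 + 5 = 6.930
Star 2: d = 1/p = 1/1.82×10^-3″ = 549.5 pc
Star 2: M = m − 5 log₁₀ d + 5 = 24.59 − 5·2.7399 + 5 = 15.890
ΔM = M_1 − M_2 = 6.930 − (15.890) = -8.960; smaller M is more luminous → Star 1.
L ratio = 10^(0.4 |ΔM|) = 10^3.584 = 3837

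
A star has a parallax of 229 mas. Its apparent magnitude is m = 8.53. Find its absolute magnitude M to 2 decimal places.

p = 229 mas = 0.229″ → d = 1/p = 4.367 pc
5 log₁₀(d/10 pc) = 5 log₁₀(4.367) − 5 = -1.799
M = m − 5 log₁₀(d/10) = 8.53 + 1.799 = 10.329

M ≈ 10.33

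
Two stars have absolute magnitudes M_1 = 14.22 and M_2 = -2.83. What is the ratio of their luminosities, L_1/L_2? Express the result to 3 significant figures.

ΔM = M_1 − M_2 = 17.05
L_1/L_2 = 10^(−0.4 ΔM) = 10^-6.820 = 1.514×10^-7

L_1/L_2 ≈ 1.51×10^-7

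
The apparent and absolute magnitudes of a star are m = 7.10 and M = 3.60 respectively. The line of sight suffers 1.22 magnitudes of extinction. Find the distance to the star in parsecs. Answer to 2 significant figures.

m − M = 5 log₁₀(d/10 pc) + A  ⇒  7.10 − (3.60) − 1.22 = 5 log₁₀(d/10)
2.280 = 5 log₁₀(d/10)
log₁₀ d = (m − M − A)/5 + 1 = 1.4560
d = 10^1.4560 = 28.58 pc

d ≈ 29 pc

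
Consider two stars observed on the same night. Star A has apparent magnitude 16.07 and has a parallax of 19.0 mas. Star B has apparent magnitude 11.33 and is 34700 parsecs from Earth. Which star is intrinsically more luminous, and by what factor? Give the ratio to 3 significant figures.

Star B is more luminous, by a factor of 3.42×10^7.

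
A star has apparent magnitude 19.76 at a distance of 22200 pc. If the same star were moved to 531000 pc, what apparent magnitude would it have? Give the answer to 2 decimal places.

m ≈ 26.65

Flux ∝ 1/d², so Δm = 5 log₁₀(d₂/d₁) = 5 log₁₀(531000/22200) = 6.894
m₂ = m₁ + Δm = 19.76 + (6.894) = 26.654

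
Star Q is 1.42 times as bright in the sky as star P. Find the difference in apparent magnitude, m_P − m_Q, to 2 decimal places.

m_P − m_Q ≈ 0.38

Pogson: Δm = −2.5 log₁₀(ratio) = −2.5 log₁₀(1.42) = −2.5 × 0.1523 = -0.381
Star Q is brighter so has the smaller magnitude: m_P − m_Q is positive.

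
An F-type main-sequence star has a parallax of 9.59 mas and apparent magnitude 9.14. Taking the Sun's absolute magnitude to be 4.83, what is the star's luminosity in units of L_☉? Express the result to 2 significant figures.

L/L_☉ ≈ 2.1

d = 1/p = 1000/9.59 mas = 104.3 pc
M = m − 5 log₁₀ d + 5 = 9.14 − 5·2.0182 + 5 = 4.049
M − M_☉ = 4.049 − 4.83 = -0.781
L/L_☉ = 10^(−0.4 × -0.781) = 2.053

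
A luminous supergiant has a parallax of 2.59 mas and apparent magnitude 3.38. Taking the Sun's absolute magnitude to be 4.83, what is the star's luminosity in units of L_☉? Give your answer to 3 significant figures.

L/L_☉ ≈ 5670

d = 1/p = 1000/2.59 mas = 386.1 pc
M = m − 5 log₁₀ d + 5 = 3.38 − 5·2.5867 + 5 = -4.554
M − M_☉ = -4.554 − 4.83 = -9.384
L/L_☉ = 10^(−0.4 × -9.384) = 5668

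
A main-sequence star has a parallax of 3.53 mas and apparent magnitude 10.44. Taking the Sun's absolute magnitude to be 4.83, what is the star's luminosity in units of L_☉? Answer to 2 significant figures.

d = 1/p = 1000/3.53 mas = 283.3 pc
M = m − 5 log₁₀ d + 5 = 10.44 − 5·2.4522 + 5 = 3.179
M − M_☉ = 3.179 − 4.83 = -1.651
L/L_☉ = 10^(−0.4 × -1.651) = 4.576

L/L_☉ ≈ 4.6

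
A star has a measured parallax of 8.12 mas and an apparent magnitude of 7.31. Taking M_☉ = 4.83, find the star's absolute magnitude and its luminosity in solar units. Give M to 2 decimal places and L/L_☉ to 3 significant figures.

d = 1/p = 1000/8.12 mas = 123.2 pc
M = m − 5 log₁₀ d + 5 = 7.31 − 5·2.0904 + 5 = 1.858
M − M_☉ = 1.858 − 4.83 = -2.972
L/L_☉ = 10^(−0.4 × -2.972) = 15.45

M ≈ 1.86; L/L_☉ ≈ 15.4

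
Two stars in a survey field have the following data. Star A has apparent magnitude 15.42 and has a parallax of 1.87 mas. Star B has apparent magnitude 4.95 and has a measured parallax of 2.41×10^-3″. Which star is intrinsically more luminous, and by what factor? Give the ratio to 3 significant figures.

Star A: p = 1.87 mas = 1.87×10^-3″ → d = 1/p = 534.8 pc
Star A: M = m − 5 log₁₀ d + 5 = 15.42 − 5·2.7282 + 5 = 6.779
Star B: d = 1/p = 1/2.41×10^-3″ = 414.9 pc
Star B: M = m − 5 log₁₀ d + 5 = 4.95 − 5·2.6180 + 5 = -3.140
ΔM = M_A − M_B = 6.779 − (-3.140) = 9.919; smaller M is more luminous → Star B.
L ratio = 10^(0.4 |ΔM|) = 10^3.968 = 9282

Star B is more luminous, by a factor of 9280.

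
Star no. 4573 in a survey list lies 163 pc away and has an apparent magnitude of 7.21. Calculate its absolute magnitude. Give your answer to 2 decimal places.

5 log₁₀(d/10 pc) = 5 log₁₀(163.0) − 5 = 6.061
M = m − 5 log₁₀(d/10) = 7.21 − 6.061 = 1.149

M ≈ 1.15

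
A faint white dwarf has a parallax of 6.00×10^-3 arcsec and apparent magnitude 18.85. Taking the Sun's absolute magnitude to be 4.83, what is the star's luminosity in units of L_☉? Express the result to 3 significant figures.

d = 1/p = 1/6.00×10^-3″ = 166.7 pc
M = m − 5 log₁₀ d + 5 = 18.85 − 5·2.2218 + 5 = 12.741
M − M_☉ = 12.741 − 4.83 = 7.911
L/L_☉ = 10^(−0.4 × 7.911) = 6.850×10^-4

L/L_☉ ≈ 6.85×10^-4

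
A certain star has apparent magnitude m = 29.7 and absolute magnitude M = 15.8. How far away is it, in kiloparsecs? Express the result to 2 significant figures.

Distance modulus: m − M = 29.7 − (15.8) = 13.900
m − M = 5 log₁₀ d − 5
log₁₀ d = (m − M)/5 + 1 = 3.7800
d = 10^3.7800 = 6026 pc
= 6.026 kpc

d ≈ 6.0 kpc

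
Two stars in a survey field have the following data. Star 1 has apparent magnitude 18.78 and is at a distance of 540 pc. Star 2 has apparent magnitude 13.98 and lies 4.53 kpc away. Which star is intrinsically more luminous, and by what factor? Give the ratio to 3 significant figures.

Star 1: M = m − 5 log₁₀ d + 5 = 18.78 − 5·2.7324 + 5 = 10.118
Star 2: d = 4.53 kpc = 4530 pc
Star 2: M = m − 5 log₁₀ d + 5 = 13.98 − 5·3.6561 + 5 = 0.700
ΔM = M_1 − M_2 = 10.118 − (0.700) = 9.419; smaller M is more luminous → Star 2.
L ratio = 10^(0.4 |ΔM|) = 10^3.767 = 5853

Star 2 is more luminous, by a factor of 5850.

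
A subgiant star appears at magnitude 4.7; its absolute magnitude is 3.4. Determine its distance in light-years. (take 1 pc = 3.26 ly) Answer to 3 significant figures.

μ = m − M = 1.300
m − M = 5 log₁₀ d − 5
log₁₀ d = (m − M)/5 + 1 = 1.2600
d = 10^1.2600 = 18.20 pc
= 59.32 ly

d ≈ 59.3 ly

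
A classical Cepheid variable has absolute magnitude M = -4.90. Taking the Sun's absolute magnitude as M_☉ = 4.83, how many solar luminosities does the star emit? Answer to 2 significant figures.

L/L_☉ ≈ 7800

M − M_☉ = -4.90 − 4.83 = -9.730
L/L_☉ = 10^(−0.4 (M − M_☉)) = 10^3.892 = 7798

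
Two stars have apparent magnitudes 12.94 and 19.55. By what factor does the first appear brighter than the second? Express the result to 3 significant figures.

441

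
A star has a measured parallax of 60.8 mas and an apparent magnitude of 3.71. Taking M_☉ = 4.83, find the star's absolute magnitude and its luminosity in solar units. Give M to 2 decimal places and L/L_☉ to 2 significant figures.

M ≈ 2.63; L/L_☉ ≈ 7.6

d = 1/p = 1000/60.8 mas = 16.45 pc
M = m − 5 log₁₀ d + 5 = 3.71 − 5·1.2161 + 5 = 2.630
M − M_☉ = 2.630 − 4.83 = -2.200
L/L_☉ = 10^(−0.4 × -2.200) = 7.589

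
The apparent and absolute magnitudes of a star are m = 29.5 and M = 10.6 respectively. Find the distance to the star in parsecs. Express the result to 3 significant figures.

μ = m − M = 18.900
m − M = 5 log₁₀ d − 5
log₁₀ d = (m − M)/5 + 1 = 4.7800
d = 10^4.7800 = 60260 pc

d ≈ 60300 pc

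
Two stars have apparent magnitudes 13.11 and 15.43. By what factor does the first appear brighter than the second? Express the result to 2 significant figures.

8.5

Magnitude difference = -2.32
Flux ratio = 10^(−0.4 Δm) = 10^(−0.4 × -2.32) = 10^0.928 = 8.472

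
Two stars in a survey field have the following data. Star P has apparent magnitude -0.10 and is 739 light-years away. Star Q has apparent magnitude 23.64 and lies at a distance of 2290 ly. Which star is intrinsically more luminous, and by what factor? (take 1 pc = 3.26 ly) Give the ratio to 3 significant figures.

Star P is more luminous, by a factor of 3.26×10^8.

Star P: d = 739 ly / 3.26 = 226.7 pc
Star P: M = m − 5 log₁₀ d + 5 = -0.10 − 5·2.3554 + 5 = -6.877
Star Q: d = 2290 ly / 3.26 = 702.5 pc
Star Q: M = m − 5 log₁₀ d + 5 = 23.64 − 5·2.8466 + 5 = 14.407
ΔM = M_P − M_Q = -6.877 − (14.407) = -21.284; smaller M is more luminous → Star P.
L ratio = 10^(0.4 |ΔM|) = 10^8.514 = 3.263×10^8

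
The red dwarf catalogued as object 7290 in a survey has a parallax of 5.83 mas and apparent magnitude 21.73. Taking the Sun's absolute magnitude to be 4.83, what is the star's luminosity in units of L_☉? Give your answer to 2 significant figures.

d = 1/p = 1000/5.83 mas = 171.5 pc
M = m − 5 log₁₀ d + 5 = 21.73 − 5·2.2343 + 5 = 15.558
M − M_☉ = 15.558 − 4.83 = 10.728
L/L_☉ = 10^(−0.4 × 10.728) = 5.113×10^-5

L/L_☉ ≈ 5.1×10^-5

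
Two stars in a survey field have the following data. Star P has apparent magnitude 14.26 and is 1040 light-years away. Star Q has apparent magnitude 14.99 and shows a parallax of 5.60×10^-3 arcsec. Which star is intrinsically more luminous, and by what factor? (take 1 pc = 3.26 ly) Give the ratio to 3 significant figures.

Star P: d = 1040 ly / 3.26 = 319.0 pc
Star P: M = m − 5 log₁₀ d + 5 = 14.26 − 5·2.5038 + 5 = 6.741
Star Q: d = 1/p = 1/5.60×10^-3″ = 178.6 pc
Star Q: M = m − 5 log₁₀ d + 5 = 14.99 − 5·2.2518 + 5 = 8.731
ΔM = M_P − M_Q = 6.741 − (8.731) = -1.990; smaller M is more luminous → Star P.
L ratio = 10^(0.4 |ΔM|) = 10^0.796 = 6.252

Star P is more luminous, by a factor of 6.25.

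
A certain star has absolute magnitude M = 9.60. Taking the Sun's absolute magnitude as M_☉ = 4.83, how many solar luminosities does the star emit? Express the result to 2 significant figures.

M − M_☉ = 9.60 − 4.83 = 4.770
L/L_☉ = 10^(−0.4 (M − M_☉)) = 10^-1.908 = 0.01236

L/L_☉ ≈ 0.012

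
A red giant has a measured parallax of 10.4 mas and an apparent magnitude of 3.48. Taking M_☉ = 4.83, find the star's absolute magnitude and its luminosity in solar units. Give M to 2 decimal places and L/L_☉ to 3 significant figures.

M ≈ -1.43; L/L_☉ ≈ 321

d = 1/p = 1000/10.4 mas = 96.15 pc
M = m − 5 log₁₀ d + 5 = 3.48 − 5·1.9830 + 5 = -1.435
M − M_☉ = -1.435 − 4.83 = -6.265
L/L_☉ = 10^(−0.4 × -6.265) = 320.6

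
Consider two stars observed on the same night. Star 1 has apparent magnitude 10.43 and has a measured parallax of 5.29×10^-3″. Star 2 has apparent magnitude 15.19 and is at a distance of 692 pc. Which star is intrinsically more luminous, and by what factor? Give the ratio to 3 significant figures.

Star 1: d = 1/p = 1/5.29×10^-3″ = 189.0 pc
Star 1: M = m − 5 log₁₀ d + 5 = 10.43 − 5·2.2765 + 5 = 4.047
Star 2: M = m − 5 log₁₀ d + 5 = 15.19 − 5·2.8401 + 5 = 5.989
ΔM = M_1 − M_2 = 4.047 − (5.989) = -1.942; smaller M is more luminous → Star 1.
L ratio = 10^(0.4 |ΔM|) = 10^0.777 = 5.982

Star 1 is more luminous, by a factor of 5.98.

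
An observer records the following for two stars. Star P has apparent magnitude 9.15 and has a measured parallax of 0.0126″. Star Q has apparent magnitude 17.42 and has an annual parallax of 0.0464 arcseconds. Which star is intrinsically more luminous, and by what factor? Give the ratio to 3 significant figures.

Star P is more luminous, by a factor of 27600.

Star P: d = 1/p = 1/0.0126″ = 79.37 pc
Star P: M = m − 5 log₁₀ d + 5 = 9.15 − 5·1.8996 + 5 = 4.652
Star Q: d = 1/p = 1/0.0464″ = 21.55 pc
Star Q: M = m − 5 log₁₀ d + 5 = 17.42 − 5·1.3335 + 5 = 15.753
ΔM = M_P − M_Q = 4.652 − (15.753) = -11.101; smaller M is more luminous → Star P.
L ratio = 10^(0.4 |ΔM|) = 10^4.440 = 27560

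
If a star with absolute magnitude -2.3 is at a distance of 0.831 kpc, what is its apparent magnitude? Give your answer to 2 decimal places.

m ≈ 7.30

d = 0.831 kpc = 831.0 pc
m = M + 5 log₁₀ d − 5 = -2.3 + 5·2.9196 − 5 = 7.298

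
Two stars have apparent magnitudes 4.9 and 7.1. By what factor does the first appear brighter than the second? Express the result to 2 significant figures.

7.6

Magnitude difference = -2.2
Flux ratio = 10^(−0.4 Δm) = 10^(−0.4 × -2.2) = 10^0.880 = 7.586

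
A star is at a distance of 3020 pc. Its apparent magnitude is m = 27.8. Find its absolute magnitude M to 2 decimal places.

M ≈ 15.40

5 log₁₀(d/10 pc) = 5 log₁₀(3020) − 5 = 12.400
M = m − 5 log₁₀(d/10) = 27.8 − 12.400 = 15.400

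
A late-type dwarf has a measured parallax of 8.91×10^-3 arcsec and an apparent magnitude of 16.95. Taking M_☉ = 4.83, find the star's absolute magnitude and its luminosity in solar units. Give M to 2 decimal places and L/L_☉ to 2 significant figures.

M ≈ 11.70; L/L_☉ ≈ 1.8×10^-3

d = 1/p = 1/8.91×10^-3″ = 112.2 pc
M = m − 5 log₁₀ d + 5 = 16.95 − 5·2.0501 + 5 = 11.699
M − M_☉ = 11.699 − 4.83 = 6.869
L/L_☉ = 10^(−0.4 × 6.869) = 1.787×10^-3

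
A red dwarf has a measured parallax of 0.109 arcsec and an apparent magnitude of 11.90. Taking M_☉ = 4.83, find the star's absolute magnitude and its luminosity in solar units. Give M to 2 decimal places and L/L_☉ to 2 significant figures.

M ≈ 12.09; L/L_☉ ≈ 1.3×10^-3

d = 1/p = 1/0.109″ = 9.174 pc
M = m − 5 log₁₀ d + 5 = 11.90 − 5·0.9626 + 5 = 12.087
M − M_☉ = 12.087 − 4.83 = 7.257
L/L_☉ = 10^(−0.4 × 7.257) = 1.251×10^-3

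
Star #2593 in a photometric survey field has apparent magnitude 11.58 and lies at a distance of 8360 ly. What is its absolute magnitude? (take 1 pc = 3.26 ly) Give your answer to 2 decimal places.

M ≈ -0.46

d = 8360 ly / 3.26 = 2564 pc
5 log₁₀(d/10 pc) = 5 log₁₀(2564) − 5 = 12.045
M = m − 5 log₁₀(d/10) = 11.58 − 12.045 = -0.465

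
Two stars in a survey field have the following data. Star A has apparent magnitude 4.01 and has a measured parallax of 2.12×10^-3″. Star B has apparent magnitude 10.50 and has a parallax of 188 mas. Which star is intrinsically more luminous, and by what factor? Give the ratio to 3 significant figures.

Star A: d = 1/p = 1/2.12×10^-3″ = 471.7 pc
Star A: M = m − 5 log₁₀ d + 5 = 4.01 − 5·2.6737 + 5 = -4.358
Star B: p = 188 mas = 0.188″ → d = 1/p = 5.319 pc
Star B: M = m − 5 log₁₀ d + 5 = 10.50 − 5·0.7258 + 5 = 11.871
ΔM = M_A − M_B = -4.358 − (11.871) = -16.229; smaller M is more luminous → Star A.
L ratio = 10^(0.4 |ΔM|) = 10^6.492 = 3.102×10^6

Star A is more luminous, by a factor of 3.10×10^6.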